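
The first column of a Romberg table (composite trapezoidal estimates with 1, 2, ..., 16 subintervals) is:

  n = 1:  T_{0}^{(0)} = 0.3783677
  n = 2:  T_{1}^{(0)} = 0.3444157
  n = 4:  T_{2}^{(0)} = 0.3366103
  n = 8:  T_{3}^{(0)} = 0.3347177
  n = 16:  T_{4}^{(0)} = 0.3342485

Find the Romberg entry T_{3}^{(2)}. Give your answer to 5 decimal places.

Richardson extrapolation on the trapezoidal column (denominator 4−1=3):
T_{2}^{(1)} = 0.3366103 + (0.3366103 − 0.3444157)/3 = 0.3340085
T_{3}^{(1)} = (4·0.3347177 − 0.3366103) / 3 = 0.3340868
T_{3}^{(2)} = 0.3340868 + (0.3340868 − 0.3340085)/15 = 0.3340920

0.33409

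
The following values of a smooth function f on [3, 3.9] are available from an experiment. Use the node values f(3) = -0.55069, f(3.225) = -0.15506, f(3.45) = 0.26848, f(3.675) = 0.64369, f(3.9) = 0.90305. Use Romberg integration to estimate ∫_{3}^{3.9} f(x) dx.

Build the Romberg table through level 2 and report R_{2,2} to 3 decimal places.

0.213

R_{0,0} (trapezoid, 1 panel, h=0.9000): 0.15856
R_{1,0} (trapezoid, 2 panels, h=0.4500): 0.20010
R_{2,0} (trapezoid, 4 panels, h=0.2250): 0.20999
R_{1,1} = 0.20010 + (0.20010 − 0.15856)/3 = 0.21395
R_{2,1} = 0.20999 + (0.20999 − 0.20010)/3 = 0.21329
R_{2,2} = 0.21329 + (0.21329 − 0.21395)/15 = 0.21325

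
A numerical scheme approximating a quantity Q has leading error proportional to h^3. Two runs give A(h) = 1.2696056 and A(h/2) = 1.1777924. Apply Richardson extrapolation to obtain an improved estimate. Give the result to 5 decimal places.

Extrapolated value = (8·A(h/2) − A(h)) / (8 − 1)
= (8·1.1777924 − 1.2696056) / 7
= 8.1527336 / 7 = 1.1646762

1.16468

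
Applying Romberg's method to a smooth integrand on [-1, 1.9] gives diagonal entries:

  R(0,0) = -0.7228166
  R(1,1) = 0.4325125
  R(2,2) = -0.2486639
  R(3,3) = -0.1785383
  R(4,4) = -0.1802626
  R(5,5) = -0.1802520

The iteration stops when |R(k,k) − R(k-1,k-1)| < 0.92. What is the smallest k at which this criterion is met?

k = 2

|R(1,1) − R(0,0)| = 1.1553291 ≥ 0.92
|R(2,2) − R(1,1)| = 0.6811764 < 0.92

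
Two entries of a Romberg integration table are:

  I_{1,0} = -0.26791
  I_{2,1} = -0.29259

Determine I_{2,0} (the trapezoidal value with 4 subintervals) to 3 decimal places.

From I_{2,1} = (4·I_{2,0} − I_{1,0})/3, solve for I_{2,0}:
4·I_{2,0} = 3·(-0.29259) + (-0.26791) = -1.14568
I_{2,0} = -0.28642

-0.286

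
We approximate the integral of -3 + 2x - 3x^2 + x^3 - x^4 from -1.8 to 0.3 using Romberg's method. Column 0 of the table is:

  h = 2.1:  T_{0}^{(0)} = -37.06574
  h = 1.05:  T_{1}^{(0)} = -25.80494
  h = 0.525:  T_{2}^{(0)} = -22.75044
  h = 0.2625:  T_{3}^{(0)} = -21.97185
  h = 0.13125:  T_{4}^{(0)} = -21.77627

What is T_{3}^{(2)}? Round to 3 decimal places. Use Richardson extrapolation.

-21.711

Richardson extrapolation on the trapezoidal column (denominator 4−1=3):
T_{2}^{(1)} = (4·(-22.75044) − (-25.80494)) / 3 = -21.73227
T_{3}^{(1)} = (4·(-21.97185) − (-22.75044)) / 3 = -21.71232
T_{3}^{(2)} = -21.71232 + (-21.71232 − (-21.73227))/15 = -21.71099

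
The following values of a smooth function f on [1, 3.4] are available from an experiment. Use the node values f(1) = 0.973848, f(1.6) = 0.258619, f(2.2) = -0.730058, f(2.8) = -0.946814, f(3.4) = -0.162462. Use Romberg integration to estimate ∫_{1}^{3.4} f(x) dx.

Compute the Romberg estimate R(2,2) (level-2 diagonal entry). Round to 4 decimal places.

R(0,0) (trapezoid, 1 panel, h=2.4000): 0.973663
R(1,0) (trapezoid, 2 panels, h=1.2000): -0.389238
R(2,0) (trapezoid, 4 panels, h=0.6000): -0.607536
R(1,1) = -0.389238 + (-0.389238 − 0.973663)/3 = -0.843538
R(2,1) = -0.607536 + (-0.607536 − (-0.389238))/3 = -0.680302
R(2,2) = -0.680302 + (-0.680302 − (-0.843538))/15 = -0.669420

-0.6694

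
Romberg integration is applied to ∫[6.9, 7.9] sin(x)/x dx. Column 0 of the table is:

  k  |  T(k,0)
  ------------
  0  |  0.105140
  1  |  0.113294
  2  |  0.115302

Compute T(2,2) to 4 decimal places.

0.1160

Richardson extrapolation on the trapezoidal column (denominator 4−1=3):
T(1,1) = (4·0.113294 − 0.105140) / 3 = 0.116012
T(2,1) = 0.115302 + (0.115302 − 0.113294)/3 = 0.115971
T(2,2) = 0.115971 + (0.115971 − 0.116012)/15 = 0.115968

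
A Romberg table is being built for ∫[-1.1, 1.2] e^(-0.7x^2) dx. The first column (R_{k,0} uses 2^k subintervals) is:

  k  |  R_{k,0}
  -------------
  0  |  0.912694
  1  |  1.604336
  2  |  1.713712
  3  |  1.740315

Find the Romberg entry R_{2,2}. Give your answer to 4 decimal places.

Richardson extrapolation on the trapezoidal column (denominator 4−1=3):
R_{1,1} = 1.604336 + (1.604336 − 0.912694)/3 = 1.834883
R_{2,1} = 1.713712 + (1.713712 − 1.604336)/3 = 1.750171
R_{2,2} = (16·1.750171 − 1.834883) / 15 = 1.744524

1.7445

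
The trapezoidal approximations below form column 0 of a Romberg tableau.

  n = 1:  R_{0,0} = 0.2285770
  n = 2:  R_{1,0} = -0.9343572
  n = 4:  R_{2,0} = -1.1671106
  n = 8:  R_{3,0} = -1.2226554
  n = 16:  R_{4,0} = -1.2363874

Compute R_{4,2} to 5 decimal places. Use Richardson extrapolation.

-1.24095

Richardson extrapolation on the trapezoidal column (denominator 4−1=3):
R_{3,1} = (4·(-1.2226554) − (-1.1671106)) / 3 = -1.2411703
R_{4,1} = (4·(-1.2363874) − (-1.2226554)) / 3 = -1.2409647
R_{4,2} = -1.2409647 + (-1.2409647 − (-1.2411703))/15 = -1.2409510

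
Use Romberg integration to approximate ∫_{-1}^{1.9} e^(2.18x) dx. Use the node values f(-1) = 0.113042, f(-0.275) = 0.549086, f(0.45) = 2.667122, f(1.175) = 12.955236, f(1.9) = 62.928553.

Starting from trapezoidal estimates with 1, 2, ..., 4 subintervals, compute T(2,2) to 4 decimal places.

T(0,0) (trapezoid, 1 panel, h=2.9000): 91.410313
T(1,0) (trapezoid, 2 panels, h=1.4500): 49.572483
T(2,0) (trapezoid, 4 panels, h=0.7250): 34.576875
T(1,1) = 49.572483 + (49.572483 − 91.410313)/3 = 35.626540
T(2,1) = 34.576875 + (34.576875 − 49.572483)/3 = 29.578339
T(2,2) = 29.578339 + (29.578339 − 35.626540)/15 = 29.175126

29.1751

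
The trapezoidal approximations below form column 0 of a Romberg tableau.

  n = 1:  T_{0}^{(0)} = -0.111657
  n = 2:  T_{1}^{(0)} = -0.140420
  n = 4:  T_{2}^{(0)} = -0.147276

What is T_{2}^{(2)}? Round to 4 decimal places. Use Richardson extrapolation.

T_{1}^{(1)} = -0.140420 + (-0.140420 − (-0.111657))/3 = -0.150008
T_{2}^{(1)} = (4·(-0.147276) − (-0.140420)) / 3 = -0.149561
T_{2}^{(2)} = -0.149561 + (-0.149561 − (-0.150008))/15 = -0.149531

-0.1495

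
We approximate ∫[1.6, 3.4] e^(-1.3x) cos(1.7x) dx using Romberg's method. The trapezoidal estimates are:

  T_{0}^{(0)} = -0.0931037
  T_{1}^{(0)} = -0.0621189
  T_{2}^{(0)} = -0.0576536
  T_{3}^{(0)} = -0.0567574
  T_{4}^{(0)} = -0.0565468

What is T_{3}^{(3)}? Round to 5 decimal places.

-0.05648

Richardson extrapolation on the trapezoidal column (denominator 4−1=3):
T_{1}^{(1)} = (4·(-0.0621189) − (-0.0931037)) / 3 = -0.0517906
T_{2}^{(1)} = (4·(-0.0576536) − (-0.0621189)) / 3 = -0.0561652
T_{3}^{(1)} = (4·(-0.0567574) − (-0.0576536)) / 3 = -0.0564587
T_{2}^{(2)} = (16·(-0.0561652) − (-0.0517906)) / 15 = -0.0564568
T_{3}^{(2)} = (16·(-0.0564587) − (-0.0561652)) / 15 = -0.0564783
T_{3}^{(3)} = -0.0564783 + (-0.0564783 − (-0.0564568))/63 = -0.0564786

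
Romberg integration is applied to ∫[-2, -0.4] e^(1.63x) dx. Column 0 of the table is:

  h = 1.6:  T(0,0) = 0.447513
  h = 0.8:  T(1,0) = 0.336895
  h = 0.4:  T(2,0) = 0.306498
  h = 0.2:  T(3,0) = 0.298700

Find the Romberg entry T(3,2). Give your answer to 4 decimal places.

T(2,1) = (4·0.306498 − 0.336895) / 3 = 0.296366
T(3,1) = (4·0.298700 − 0.306498) / 3 = 0.296101
T(3,2) = (16·0.296101 − 0.296366) / 15 = 0.296083

0.2961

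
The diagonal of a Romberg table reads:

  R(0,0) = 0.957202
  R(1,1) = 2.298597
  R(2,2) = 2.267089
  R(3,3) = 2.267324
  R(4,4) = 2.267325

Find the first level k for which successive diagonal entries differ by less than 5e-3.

|R(1,1) − R(0,0)| = 1.341395 ≥ 5e-3
|R(2,2) − R(1,1)| = 0.031508 ≥ 5e-3
|R(3,3) − R(2,2)| = 0.000235 < 5e-3

k = 3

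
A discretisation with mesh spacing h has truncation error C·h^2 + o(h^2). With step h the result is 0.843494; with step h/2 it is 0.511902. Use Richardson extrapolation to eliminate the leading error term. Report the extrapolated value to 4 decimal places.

0.4014

The leading error scales as h^2; refining by a factor of 2 reduces it by 2^2 = 4.
Extrapolated value = (4·A(h/2) − A(h)) / (4 − 1)
= (4·0.511902 − 0.843494) / 3
= 1.204114 / 3 = 0.401371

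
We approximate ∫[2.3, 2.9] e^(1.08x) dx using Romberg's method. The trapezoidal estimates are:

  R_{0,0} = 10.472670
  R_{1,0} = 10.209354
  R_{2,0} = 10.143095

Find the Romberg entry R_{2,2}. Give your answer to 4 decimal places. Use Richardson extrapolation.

R_{1,1} = (4·10.209354 − 10.472670) / 3 = 10.121582
R_{2,1} = 10.143095 + (10.143095 − 10.209354)/3 = 10.121009
R_{2,2} = (16·10.121009 − 10.121582) / 15 = 10.120971

10.1210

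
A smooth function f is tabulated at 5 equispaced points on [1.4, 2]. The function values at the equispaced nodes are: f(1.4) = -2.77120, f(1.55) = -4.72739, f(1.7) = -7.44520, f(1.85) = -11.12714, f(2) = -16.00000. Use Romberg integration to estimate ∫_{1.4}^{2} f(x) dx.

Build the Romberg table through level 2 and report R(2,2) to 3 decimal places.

-4.854

R(0,0) (trapezoid, 1 panel, h=0.6000): -5.63136
R(1,0) (trapezoid, 2 panels, h=0.3000): -5.04924
R(2,0) (trapezoid, 4 panels, h=0.1500): -4.90280
R(1,1) = -5.04924 + (-5.04924 − (-5.63136))/3 = -4.85520
R(2,1) = -4.90280 + (-4.90280 − (-5.04924))/3 = -4.85399
R(2,2) = -4.85399 + (-4.85399 − (-4.85520))/15 = -4.85391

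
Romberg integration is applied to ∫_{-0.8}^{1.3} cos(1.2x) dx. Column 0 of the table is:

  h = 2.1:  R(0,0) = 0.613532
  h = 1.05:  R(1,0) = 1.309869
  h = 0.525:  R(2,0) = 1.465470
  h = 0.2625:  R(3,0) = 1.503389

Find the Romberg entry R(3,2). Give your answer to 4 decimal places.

Richardson extrapolation on the trapezoidal column (denominator 4−1=3):
R(2,1) = 1.465470 + (1.465470 − 1.309869)/3 = 1.517337
R(3,1) = (4·1.503389 − 1.465470) / 3 = 1.516029
R(3,2) = 1.516029 + (1.516029 − 1.517337)/15 = 1.515942

1.5159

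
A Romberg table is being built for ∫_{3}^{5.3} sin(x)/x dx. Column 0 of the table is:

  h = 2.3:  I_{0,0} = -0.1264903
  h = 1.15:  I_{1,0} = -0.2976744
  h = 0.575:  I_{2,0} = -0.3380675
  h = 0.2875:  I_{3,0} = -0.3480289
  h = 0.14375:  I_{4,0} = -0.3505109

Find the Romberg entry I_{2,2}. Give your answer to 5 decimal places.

-0.35132

I_{1,1} = -0.2976744 + (-0.2976744 − (-0.1264903))/3 = -0.3547358
I_{2,1} = (4·(-0.3380675) − (-0.2976744)) / 3 = -0.3515319
I_{2,2} = (16·(-0.3515319) − (-0.3547358)) / 15 = -0.3513183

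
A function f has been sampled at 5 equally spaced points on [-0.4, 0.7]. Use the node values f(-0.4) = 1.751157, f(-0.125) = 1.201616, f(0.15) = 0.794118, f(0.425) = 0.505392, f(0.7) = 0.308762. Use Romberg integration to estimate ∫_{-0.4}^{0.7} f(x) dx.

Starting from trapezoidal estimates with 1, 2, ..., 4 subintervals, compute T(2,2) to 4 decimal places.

T(0,0) (trapezoid, 1 panel, h=1.1000): 1.132955
T(1,0) (trapezoid, 2 panels, h=0.5500): 1.003243
T(2,0) (trapezoid, 4 panels, h=0.2750): 0.971049
T(1,1) = 1.003243 + (1.003243 − 1.132955)/3 = 0.960006
T(2,1) = 0.971049 + (0.971049 − 1.003243)/3 = 0.960318
T(2,2) = 0.960318 + (0.960318 − 0.960006)/15 = 0.960339

0.9603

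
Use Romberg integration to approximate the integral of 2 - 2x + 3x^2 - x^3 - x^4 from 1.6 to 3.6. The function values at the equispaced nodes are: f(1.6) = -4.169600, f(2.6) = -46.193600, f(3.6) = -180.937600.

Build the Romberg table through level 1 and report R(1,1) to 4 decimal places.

R(0,0) (trapezoid, 1 panel, h=2.0000): -185.107200
R(1,0) (trapezoid, 2 panels, h=1.0000): -138.747200
R(1,1) = -138.747200 + (-138.747200 − (-185.107200))/3 = -123.293867

-123.2939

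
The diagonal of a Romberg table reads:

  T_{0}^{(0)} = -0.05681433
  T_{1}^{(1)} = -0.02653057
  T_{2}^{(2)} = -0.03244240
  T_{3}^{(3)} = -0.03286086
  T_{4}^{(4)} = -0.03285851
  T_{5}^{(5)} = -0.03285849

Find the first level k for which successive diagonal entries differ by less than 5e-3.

k = 3

|T_{1}^{(1)} − T_{0}^{(0)}| = 0.03028376 ≥ 5e-3
|T_{2}^{(2)} − T_{1}^{(1)}| = 0.00591183 ≥ 5e-3
|T_{3}^{(3)} − T_{2}^{(2)}| = 0.00041846 < 5e-3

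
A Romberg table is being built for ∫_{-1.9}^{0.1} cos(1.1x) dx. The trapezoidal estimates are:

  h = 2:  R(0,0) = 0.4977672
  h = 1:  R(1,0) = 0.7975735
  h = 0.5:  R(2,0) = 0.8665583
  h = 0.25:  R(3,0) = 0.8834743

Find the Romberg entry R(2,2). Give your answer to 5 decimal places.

0.88902

Richardson extrapolation on the trapezoidal column (denominator 4−1=3):
R(1,1) = 0.7975735 + (0.7975735 − 0.4977672)/3 = 0.8975089
R(2,1) = 0.8665583 + (0.8665583 − 0.7975735)/3 = 0.8895532
R(2,2) = (16·0.8895532 − 0.8975089) / 15 = 0.8890228
(Column j=1 coincides with Simpson's rule on the same nodes.)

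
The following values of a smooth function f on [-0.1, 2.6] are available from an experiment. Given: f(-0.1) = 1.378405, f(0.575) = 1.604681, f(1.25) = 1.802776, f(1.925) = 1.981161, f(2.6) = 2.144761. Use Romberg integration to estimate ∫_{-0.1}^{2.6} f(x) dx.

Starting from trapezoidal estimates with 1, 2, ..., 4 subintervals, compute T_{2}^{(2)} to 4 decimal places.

4.8313

T_{0}^{(0)} (trapezoid, 1 panel, h=2.7000): 4.756274
T_{1}^{(0)} (trapezoid, 2 panels, h=1.3500): 4.811885
T_{2}^{(0)} (trapezoid, 4 panels, h=0.6750): 4.826386
T_{1}^{(1)} = 4.811885 + (4.811885 − 4.756274)/3 = 4.830422
T_{2}^{(1)} = 4.826386 + (4.826386 − 4.811885)/3 = 4.831220
T_{2}^{(2)} = 4.831220 + (4.831220 − 4.830422)/15 = 4.831273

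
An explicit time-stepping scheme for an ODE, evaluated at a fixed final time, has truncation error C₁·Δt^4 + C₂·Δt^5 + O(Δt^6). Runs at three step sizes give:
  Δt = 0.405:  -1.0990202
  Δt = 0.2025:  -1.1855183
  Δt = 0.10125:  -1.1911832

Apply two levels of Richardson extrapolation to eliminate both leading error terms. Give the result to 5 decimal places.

First eliminate the Δt^4 term (factor 2^4 = 16):
  B₁ = (16·(-1.1855183) − (-1.0990202))/15 = -1.1912848
  B₂ = (16·(-1.1911832) − (-1.1855183))/15 = -1.1915609
Then eliminate the Δt^5 term (factor 2^5 = 32):
  (32·(-1.1915609) − (-1.1912848))/31 = -1.1915698

-1.19157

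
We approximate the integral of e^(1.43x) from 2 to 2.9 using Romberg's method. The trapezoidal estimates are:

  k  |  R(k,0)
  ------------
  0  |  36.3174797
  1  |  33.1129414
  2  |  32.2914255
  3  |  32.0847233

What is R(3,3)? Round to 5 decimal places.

Richardson extrapolation on the trapezoidal column (denominator 4−1=3):
R(1,1) = (4·33.1129414 − 36.3174797) / 3 = 32.0447620
R(2,1) = 32.2914255 + (32.2914255 − 33.1129414)/3 = 32.0175869
R(3,1) = 32.0847233 + (32.0847233 − 32.2914255)/3 = 32.0158226
R(2,2) = 32.0175869 + (32.0175869 − 32.0447620)/15 = 32.0157752
R(3,2) = 32.0158226 + (32.0158226 − 32.0175869)/15 = 32.0157050
R(3,3) = (64·32.0157050 − 32.0157752) / 63 = 32.0157039
(Column j=1 coincides with Simpson's rule on the same nodes.)

32.01570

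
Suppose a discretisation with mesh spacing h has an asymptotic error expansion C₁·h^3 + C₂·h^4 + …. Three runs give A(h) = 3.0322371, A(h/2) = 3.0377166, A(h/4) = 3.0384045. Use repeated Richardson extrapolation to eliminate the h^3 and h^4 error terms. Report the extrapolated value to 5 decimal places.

3.03850

First eliminate the h^3 term (factor 2^3 = 8):
  B₁ = (8·3.0377166 − 3.0322371)/7 = 3.0384994
  B₂ = (8·3.0384045 − 3.0377166)/7 = 3.0385028
Then eliminate the h^4 term (factor 2^4 = 16):
  (16·3.0385028 − 3.0384994)/15 = 3.0385030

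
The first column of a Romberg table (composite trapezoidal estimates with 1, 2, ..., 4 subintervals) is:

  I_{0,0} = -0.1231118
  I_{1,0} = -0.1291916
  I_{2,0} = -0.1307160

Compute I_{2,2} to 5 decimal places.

-0.13122

Richardson extrapolation on the trapezoidal column (denominator 4−1=3):
I_{1,1} = -0.1291916 + (-0.1291916 − (-0.1231118))/3 = -0.1312182
I_{2,1} = -0.1307160 + (-0.1307160 − (-0.1291916))/3 = -0.1312241
I_{2,2} = (16·(-0.1312241) − (-0.1312182)) / 15 = -0.1312245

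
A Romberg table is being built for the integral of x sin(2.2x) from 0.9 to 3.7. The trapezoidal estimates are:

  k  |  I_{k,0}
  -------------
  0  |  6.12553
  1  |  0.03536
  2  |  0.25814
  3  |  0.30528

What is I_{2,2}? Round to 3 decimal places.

Richardson extrapolation on the trapezoidal column (denominator 4−1=3):
I_{1,1} = 0.03536 + (0.03536 − 6.12553)/3 = -1.99470
I_{2,1} = 0.25814 + (0.25814 − 0.03536)/3 = 0.33240
I_{2,2} = 0.33240 + (0.33240 − (-1.99470))/15 = 0.48754

0.488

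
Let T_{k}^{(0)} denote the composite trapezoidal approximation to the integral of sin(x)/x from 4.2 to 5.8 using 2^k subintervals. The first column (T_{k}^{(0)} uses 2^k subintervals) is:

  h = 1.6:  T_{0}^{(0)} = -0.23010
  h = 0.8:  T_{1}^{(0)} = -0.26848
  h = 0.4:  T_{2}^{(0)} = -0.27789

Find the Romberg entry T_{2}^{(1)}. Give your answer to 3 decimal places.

-0.281

Richardson extrapolation on the trapezoidal column (denominator 4−1=3):
T_{2}^{(1)} = -0.27789 + (-0.27789 − (-0.26848))/3 = -0.28103
(Column j=1 coincides with Simpson's rule on the same nodes.)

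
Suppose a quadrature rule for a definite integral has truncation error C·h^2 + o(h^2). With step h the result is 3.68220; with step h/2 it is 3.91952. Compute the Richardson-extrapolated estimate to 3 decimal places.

3.999

The leading error scales as h^2; refining by a factor of 2 reduces it by 2^2 = 4.
Extrapolated value = (4·A(h/2) − A(h)) / (4 − 1)
= (4·3.91952 − 3.68220) / 3
= 11.99588 / 3 = 3.99863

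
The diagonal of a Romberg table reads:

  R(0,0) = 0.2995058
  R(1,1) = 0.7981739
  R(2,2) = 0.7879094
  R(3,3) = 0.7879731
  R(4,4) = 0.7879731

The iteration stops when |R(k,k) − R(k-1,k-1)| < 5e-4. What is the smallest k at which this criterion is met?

|R(1,1) − R(0,0)| = 0.4986681 ≥ 5e-4
|R(2,2) − R(1,1)| = 0.0102645 ≥ 5e-4
|R(3,3) − R(2,2)| = 0.0000637 < 5e-4

k = 3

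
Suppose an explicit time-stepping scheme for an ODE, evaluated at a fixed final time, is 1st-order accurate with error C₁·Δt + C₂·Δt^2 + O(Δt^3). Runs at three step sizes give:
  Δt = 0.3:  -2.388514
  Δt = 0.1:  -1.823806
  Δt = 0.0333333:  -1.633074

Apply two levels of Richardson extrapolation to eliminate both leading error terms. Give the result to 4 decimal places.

First eliminate the Δt term (factor 3^1 = 3):
  B₁ = (3·(-1.823806) − (-2.388514))/2 = -1.541452
  B₂ = (3·(-1.633074) − (-1.823806))/2 = -1.537708
Then eliminate the Δt^2 term (factor 3^2 = 9):
  (9·(-1.537708) − (-1.541452))/8 = -1.537240

-1.5372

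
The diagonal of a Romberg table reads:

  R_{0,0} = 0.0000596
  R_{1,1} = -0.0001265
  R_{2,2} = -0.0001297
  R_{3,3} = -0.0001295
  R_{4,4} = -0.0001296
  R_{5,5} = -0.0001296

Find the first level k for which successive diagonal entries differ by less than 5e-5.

|R_{1,1} − R_{0,0}| = 0.0001861 ≥ 5e-5
|R_{2,2} − R_{1,1}| = 0.0000032 < 5e-5

k = 2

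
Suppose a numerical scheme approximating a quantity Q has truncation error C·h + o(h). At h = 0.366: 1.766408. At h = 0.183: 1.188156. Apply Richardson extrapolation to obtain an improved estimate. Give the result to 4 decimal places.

0.6099

Extrapolated value = (2·A(h/2) − A(h)) / (2 − 1)
= (2·1.188156 − 1.766408) / 1
= 0.609904 / 1 = 0.609904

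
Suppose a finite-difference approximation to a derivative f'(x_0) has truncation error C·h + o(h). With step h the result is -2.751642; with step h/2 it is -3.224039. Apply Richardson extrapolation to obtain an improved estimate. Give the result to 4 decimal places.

-3.6964

The leading error scales as h; refining by a factor of 2 reduces it by 2^1 = 2.
Extrapolated value = (2·A(h/2) − A(h)) / (2 − 1)
= (2·(-3.224039) − (-2.751642)) / 1
= -3.696436 / 1 = -3.696436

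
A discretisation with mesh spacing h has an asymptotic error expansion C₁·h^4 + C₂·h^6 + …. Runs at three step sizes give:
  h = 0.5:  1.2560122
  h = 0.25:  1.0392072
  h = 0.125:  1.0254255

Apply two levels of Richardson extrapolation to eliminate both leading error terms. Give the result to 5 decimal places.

1.02450

First eliminate the h^4 term (factor 2^4 = 16):
  B₁ = (16·1.0392072 − 1.2560122)/15 = 1.0247535
  B₂ = (16·1.0254255 − 1.0392072)/15 = 1.0245067
Then eliminate the h^6 term (factor 2^6 = 64):
  (64·1.0245067 − 1.0247535)/63 = 1.0245028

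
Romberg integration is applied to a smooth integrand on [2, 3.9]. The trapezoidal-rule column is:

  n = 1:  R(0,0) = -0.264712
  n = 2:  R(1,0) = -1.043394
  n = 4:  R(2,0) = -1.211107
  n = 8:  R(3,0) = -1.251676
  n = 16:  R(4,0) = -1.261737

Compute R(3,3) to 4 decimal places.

-1.2651

R(1,1) = (4·(-1.043394) − (-0.264712)) / 3 = -1.302955
R(2,1) = -1.211107 + (-1.211107 − (-1.043394))/3 = -1.267011
R(3,1) = -1.251676 + (-1.251676 − (-1.211107))/3 = -1.265199
R(2,2) = -1.267011 + (-1.267011 − (-1.302955))/15 = -1.264615
R(3,2) = -1.265199 + (-1.265199 − (-1.267011))/15 = -1.265078
R(3,3) = (64·(-1.265078) − (-1.264615)) / 63 = -1.265085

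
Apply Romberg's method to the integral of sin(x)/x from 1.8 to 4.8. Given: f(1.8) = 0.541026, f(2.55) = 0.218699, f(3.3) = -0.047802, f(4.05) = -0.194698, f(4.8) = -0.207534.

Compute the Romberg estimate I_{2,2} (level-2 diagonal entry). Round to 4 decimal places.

0.0843

I_{0,0} (trapezoid, 1 panel, h=3.0000): 0.500238
I_{1,0} (trapezoid, 2 panels, h=1.5000): 0.178416
I_{2,0} (trapezoid, 4 panels, h=0.7500): 0.107209
I_{1,1} = 0.178416 + (0.178416 − 0.500238)/3 = 0.071142
I_{2,1} = 0.107209 + (0.107209 − 0.178416)/3 = 0.083473
I_{2,2} = 0.083473 + (0.083473 − 0.071142)/15 = 0.084295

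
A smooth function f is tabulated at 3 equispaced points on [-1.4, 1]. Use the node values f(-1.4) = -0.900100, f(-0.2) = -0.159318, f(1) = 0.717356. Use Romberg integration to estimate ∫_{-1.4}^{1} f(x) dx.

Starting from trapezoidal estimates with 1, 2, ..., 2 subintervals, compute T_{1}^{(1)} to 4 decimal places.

T_{0}^{(0)} (trapezoid, 1 panel, h=2.4000): -0.219293
T_{1}^{(0)} (trapezoid, 2 panels, h=1.2000): -0.300828
T_{1}^{(1)} = -0.300828 + (-0.300828 − (-0.219293))/3 = -0.328006

-0.3280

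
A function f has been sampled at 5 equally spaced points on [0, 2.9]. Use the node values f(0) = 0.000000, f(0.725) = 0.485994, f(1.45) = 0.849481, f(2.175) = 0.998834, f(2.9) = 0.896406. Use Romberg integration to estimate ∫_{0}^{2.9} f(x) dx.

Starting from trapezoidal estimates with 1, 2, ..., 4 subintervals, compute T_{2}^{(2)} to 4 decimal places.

2.0617

T_{0}^{(0)} (trapezoid, 1 panel, h=2.9000): 1.299789
T_{1}^{(0)} (trapezoid, 2 panels, h=1.4500): 1.881642
T_{2}^{(0)} (trapezoid, 4 panels, h=0.7250): 2.017321
T_{1}^{(1)} = 1.881642 + (1.881642 − 1.299789)/3 = 2.075593
T_{2}^{(1)} = 2.017321 + (2.017321 − 1.881642)/3 = 2.062547
T_{2}^{(2)} = 2.062547 + (2.062547 − 2.075593)/15 = 2.061677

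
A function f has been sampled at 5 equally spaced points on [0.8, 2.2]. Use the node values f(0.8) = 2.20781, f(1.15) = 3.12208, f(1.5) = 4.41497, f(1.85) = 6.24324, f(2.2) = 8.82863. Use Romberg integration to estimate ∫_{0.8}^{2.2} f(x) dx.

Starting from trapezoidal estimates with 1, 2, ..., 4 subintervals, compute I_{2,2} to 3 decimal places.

6.688

I_{0,0} (trapezoid, 1 panel, h=1.4000): 7.72551
I_{1,0} (trapezoid, 2 panels, h=0.7000): 6.95323
I_{2,0} (trapezoid, 4 panels, h=0.3500): 6.75448
I_{1,1} = 6.95323 + (6.95323 − 7.72551)/3 = 6.69580
I_{2,1} = 6.75448 + (6.75448 − 6.95323)/3 = 6.68823
I_{2,2} = 6.68823 + (6.68823 − 6.69580)/15 = 6.68773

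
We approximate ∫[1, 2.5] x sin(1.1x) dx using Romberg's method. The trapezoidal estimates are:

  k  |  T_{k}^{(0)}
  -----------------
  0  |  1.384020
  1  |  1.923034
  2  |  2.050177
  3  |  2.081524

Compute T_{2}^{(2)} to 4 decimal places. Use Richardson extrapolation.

T_{1}^{(1)} = (4·1.923034 − 1.384020) / 3 = 2.102705
T_{2}^{(1)} = 2.050177 + (2.050177 − 1.923034)/3 = 2.092558
T_{2}^{(2)} = (16·2.092558 − 2.102705) / 15 = 2.091882
(Column j=1 coincides with Simpson's rule on the same nodes.)

2.0919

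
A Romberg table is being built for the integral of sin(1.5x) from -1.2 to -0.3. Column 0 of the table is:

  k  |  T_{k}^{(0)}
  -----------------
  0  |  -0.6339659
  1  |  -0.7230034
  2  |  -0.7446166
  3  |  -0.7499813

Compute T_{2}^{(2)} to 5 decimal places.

-0.75176

Richardson extrapolation on the trapezoidal column (denominator 4−1=3):
T_{1}^{(1)} = -0.7230034 + (-0.7230034 − (-0.6339659))/3 = -0.7526826
T_{2}^{(1)} = -0.7446166 + (-0.7446166 − (-0.7230034))/3 = -0.7518210
T_{2}^{(2)} = -0.7518210 + (-0.7518210 − (-0.7526826))/15 = -0.7517636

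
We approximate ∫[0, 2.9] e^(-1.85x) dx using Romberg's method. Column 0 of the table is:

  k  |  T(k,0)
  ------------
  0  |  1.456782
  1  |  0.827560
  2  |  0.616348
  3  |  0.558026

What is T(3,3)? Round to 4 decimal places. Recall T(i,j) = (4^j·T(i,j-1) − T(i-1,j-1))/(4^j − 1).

0.5380

Richardson extrapolation on the trapezoidal column (denominator 4−1=3):
T(1,1) = (4·0.827560 − 1.456782) / 3 = 0.617819
T(2,1) = (4·0.616348 − 0.827560) / 3 = 0.545944
T(3,1) = (4·0.558026 − 0.616348) / 3 = 0.538585
T(2,2) = 0.545944 + (0.545944 − 0.617819)/15 = 0.541152
T(3,2) = (16·0.538585 − 0.545944) / 15 = 0.538094
T(3,3) = 0.538094 + (0.538094 − 0.541152)/63 = 0.538045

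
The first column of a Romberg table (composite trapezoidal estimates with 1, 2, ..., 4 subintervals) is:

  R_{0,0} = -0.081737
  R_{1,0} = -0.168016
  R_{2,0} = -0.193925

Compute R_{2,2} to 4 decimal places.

R_{1,1} = (4·(-0.168016) − (-0.081737)) / 3 = -0.196776
R_{2,1} = (4·(-0.193925) − (-0.168016)) / 3 = -0.202561
R_{2,2} = (16·(-0.202561) − (-0.196776)) / 15 = -0.202947
(Column j=1 coincides with Simpson's rule on the same nodes.)

-0.2029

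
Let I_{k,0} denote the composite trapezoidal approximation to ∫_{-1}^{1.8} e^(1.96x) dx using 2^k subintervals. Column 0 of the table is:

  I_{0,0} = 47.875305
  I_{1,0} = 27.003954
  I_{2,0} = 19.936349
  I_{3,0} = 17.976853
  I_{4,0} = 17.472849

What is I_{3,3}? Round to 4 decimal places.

I_{1,1} = 27.003954 + (27.003954 − 47.875305)/3 = 20.046837
I_{2,1} = 19.936349 + (19.936349 − 27.003954)/3 = 17.580481
I_{3,1} = 17.976853 + (17.976853 − 19.936349)/3 = 17.323688
I_{2,2} = 17.580481 + (17.580481 − 20.046837)/15 = 17.416057
I_{3,2} = 17.323688 + (17.323688 − 17.580481)/15 = 17.306568
I_{3,3} = 17.306568 + (17.306568 − 17.416057)/63 = 17.304830

17.3048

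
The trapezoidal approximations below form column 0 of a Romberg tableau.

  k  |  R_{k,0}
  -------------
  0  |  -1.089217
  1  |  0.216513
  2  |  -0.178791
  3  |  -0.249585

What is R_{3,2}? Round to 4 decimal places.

-0.2707

Richardson extrapolation on the trapezoidal column (denominator 4−1=3):
R_{2,1} = (4·(-0.178791) − 0.216513) / 3 = -0.310559
R_{3,1} = -0.249585 + (-0.249585 − (-0.178791))/3 = -0.273183
R_{3,2} = -0.273183 + (-0.273183 − (-0.310559))/15 = -0.270691
(Column j=1 coincides with Simpson's rule on the same nodes.)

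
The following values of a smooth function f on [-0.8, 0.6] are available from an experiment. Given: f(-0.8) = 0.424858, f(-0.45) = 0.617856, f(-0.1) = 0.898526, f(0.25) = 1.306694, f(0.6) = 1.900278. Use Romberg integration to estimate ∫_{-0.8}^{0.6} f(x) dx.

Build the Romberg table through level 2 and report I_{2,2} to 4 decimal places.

I_{0,0} (trapezoid, 1 panel, h=1.4000): 1.627595
I_{1,0} (trapezoid, 2 panels, h=0.7000): 1.442766
I_{2,0} (trapezoid, 4 panels, h=0.3500): 1.394975
I_{1,1} = 1.442766 + (1.442766 − 1.627595)/3 = 1.381156
I_{2,1} = 1.394975 + (1.394975 − 1.442766)/3 = 1.379045
I_{2,2} = 1.379045 + (1.379045 − 1.381156)/15 = 1.378904

1.3789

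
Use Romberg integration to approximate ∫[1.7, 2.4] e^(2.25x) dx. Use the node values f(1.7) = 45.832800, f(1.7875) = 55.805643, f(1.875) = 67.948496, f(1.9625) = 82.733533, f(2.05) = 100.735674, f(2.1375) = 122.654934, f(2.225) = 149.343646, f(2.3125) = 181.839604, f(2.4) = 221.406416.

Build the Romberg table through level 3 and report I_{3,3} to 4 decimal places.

78.0327

I_{0,0} (trapezoid, 1 panel, h=0.7000): 93.533726
I_{1,0} (trapezoid, 2 panels, h=0.3500): 82.024349
I_{2,0} (trapezoid, 4 panels, h=0.1750): 79.038299
I_{3,0} (trapezoid, 8 panels, h=0.0875): 78.284600
I_{1,1} = 82.024349 + (82.024349 − 93.533726)/3 = 78.187890
I_{2,1} = 79.038299 + (79.038299 − 82.024349)/3 = 78.042949
I_{3,1} = 78.284600 + (78.284600 − 79.038299)/3 = 78.033367
I_{2,2} = 78.042949 + (78.042949 − 78.187890)/15 = 78.033286
I_{3,2} = 78.033367 + (78.033367 − 78.042949)/15 = 78.032728
I_{3,3} = 78.032728 + (78.032728 − 78.033286)/63 = 78.032719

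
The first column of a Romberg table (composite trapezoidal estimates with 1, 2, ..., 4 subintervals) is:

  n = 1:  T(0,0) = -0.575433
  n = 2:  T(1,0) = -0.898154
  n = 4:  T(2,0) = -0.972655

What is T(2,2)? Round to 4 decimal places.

-0.9969

Richardson extrapolation on the trapezoidal column (denominator 4−1=3):
T(1,1) = -0.898154 + (-0.898154 − (-0.575433))/3 = -1.005728
T(2,1) = -0.972655 + (-0.972655 − (-0.898154))/3 = -0.997489
T(2,2) = -0.997489 + (-0.997489 − (-1.005728))/15 = -0.996940
(Column j=1 coincides with Simpson's rule on the same nodes.)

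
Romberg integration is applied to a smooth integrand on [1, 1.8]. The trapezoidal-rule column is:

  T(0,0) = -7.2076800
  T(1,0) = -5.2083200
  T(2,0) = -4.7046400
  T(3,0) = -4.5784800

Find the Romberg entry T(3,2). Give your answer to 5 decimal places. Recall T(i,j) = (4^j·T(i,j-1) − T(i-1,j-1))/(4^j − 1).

Richardson extrapolation on the trapezoidal column (denominator 4−1=3):
T(2,1) = (4·(-4.7046400) − (-5.2083200)) / 3 = -4.5367467
T(3,1) = -4.5784800 + (-4.5784800 − (-4.7046400))/3 = -4.5364267
T(3,2) = (16·(-4.5364267) − (-4.5367467)) / 15 = -4.5364054

-4.53641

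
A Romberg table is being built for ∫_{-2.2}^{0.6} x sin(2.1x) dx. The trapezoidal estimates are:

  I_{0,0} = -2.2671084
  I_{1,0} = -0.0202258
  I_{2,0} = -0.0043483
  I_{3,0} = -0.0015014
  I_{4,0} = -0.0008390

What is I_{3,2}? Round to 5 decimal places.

-0.00065

I_{2,1} = (4·(-0.0043483) − (-0.0202258)) / 3 = 0.0009442
I_{3,1} = (4·(-0.0015014) − (-0.0043483)) / 3 = -0.0005524
I_{3,2} = -0.0005524 + (-0.0005524 − 0.0009442)/15 = -0.0006522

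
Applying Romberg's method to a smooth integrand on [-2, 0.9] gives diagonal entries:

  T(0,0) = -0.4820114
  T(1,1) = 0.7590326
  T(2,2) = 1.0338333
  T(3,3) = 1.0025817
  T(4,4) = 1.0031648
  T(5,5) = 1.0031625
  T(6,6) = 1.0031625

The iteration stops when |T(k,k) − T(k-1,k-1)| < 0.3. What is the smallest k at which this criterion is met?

|T(1,1) − T(0,0)| = 1.2410440 ≥ 0.3
|T(2,2) − T(1,1)| = 0.2748007 < 0.3

k = 2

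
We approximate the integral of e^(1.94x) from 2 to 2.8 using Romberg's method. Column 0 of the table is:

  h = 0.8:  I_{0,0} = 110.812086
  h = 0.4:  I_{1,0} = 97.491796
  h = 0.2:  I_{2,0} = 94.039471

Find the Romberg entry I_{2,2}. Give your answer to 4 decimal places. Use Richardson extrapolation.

Richardson extrapolation on the trapezoidal column (denominator 4−1=3):
I_{1,1} = 97.491796 + (97.491796 − 110.812086)/3 = 93.051699
I_{2,1} = (4·94.039471 − 97.491796) / 3 = 92.888696
I_{2,2} = (16·92.888696 − 93.051699) / 15 = 92.877829
(Column j=1 coincides with Simpson's rule on the same nodes.)

92.8778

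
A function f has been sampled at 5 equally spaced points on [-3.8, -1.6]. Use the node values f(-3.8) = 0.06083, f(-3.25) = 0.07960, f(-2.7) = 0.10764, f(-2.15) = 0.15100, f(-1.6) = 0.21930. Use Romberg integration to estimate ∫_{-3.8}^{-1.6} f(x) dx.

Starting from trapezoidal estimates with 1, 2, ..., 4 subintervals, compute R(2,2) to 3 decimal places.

R(0,0) (trapezoid, 1 panel, h=2.2000): 0.30814
R(1,0) (trapezoid, 2 panels, h=1.1000): 0.27248
R(2,0) (trapezoid, 4 panels, h=0.5500): 0.26307
R(1,1) = 0.27248 + (0.27248 − 0.30814)/3 = 0.26059
R(2,1) = 0.26307 + (0.26307 − 0.27248)/3 = 0.25993
R(2,2) = 0.25993 + (0.25993 − 0.26059)/15 = 0.25989

0.260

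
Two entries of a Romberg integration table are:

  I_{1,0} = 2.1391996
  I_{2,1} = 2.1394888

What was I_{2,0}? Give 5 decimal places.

2.13942

From I_{2,1} = (4·I_{2,0} − I_{1,0})/3, solve for I_{2,0}:
4·I_{2,0} = 3·2.1394888 + 2.1391996 = 8.5576660
I_{2,0} = 2.1394165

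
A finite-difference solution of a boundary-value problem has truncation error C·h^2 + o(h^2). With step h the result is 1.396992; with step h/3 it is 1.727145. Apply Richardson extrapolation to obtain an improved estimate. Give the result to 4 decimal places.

The leading error scales as h^2; refining by a factor of 3 reduces it by 3^2 = 9.
Extrapolated value = (9·A(h/3) − A(h)) / (9 − 1)
= (9·1.727145 − 1.396992) / 8
= 14.147313 / 8 = 1.768414

1.7684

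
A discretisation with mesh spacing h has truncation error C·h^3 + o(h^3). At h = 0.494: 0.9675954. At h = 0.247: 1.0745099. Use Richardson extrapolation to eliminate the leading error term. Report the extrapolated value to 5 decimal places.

The leading error scales as h^3; refining by a factor of 2 reduces it by 2^3 = 8.
Extrapolated value = (8·A(h/2) − A(h)) / (8 − 1)
= (8·1.0745099 − 0.9675954) / 7
= 7.6284838 / 7 = 1.0897834

1.08978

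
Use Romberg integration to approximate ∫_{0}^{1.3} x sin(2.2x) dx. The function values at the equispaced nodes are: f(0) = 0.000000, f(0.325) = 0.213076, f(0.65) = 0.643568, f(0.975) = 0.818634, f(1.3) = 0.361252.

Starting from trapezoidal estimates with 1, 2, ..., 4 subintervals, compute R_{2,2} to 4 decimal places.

0.6250

R_{0,0} (trapezoid, 1 panel, h=1.3000): 0.234814
R_{1,0} (trapezoid, 2 panels, h=0.6500): 0.535726
R_{2,0} (trapezoid, 4 panels, h=0.3250): 0.603169
R_{1,1} = 0.535726 + (0.535726 − 0.234814)/3 = 0.636030
R_{2,1} = 0.603169 + (0.603169 − 0.535726)/3 = 0.625650
R_{2,2} = 0.625650 + (0.625650 − 0.636030)/15 = 0.624958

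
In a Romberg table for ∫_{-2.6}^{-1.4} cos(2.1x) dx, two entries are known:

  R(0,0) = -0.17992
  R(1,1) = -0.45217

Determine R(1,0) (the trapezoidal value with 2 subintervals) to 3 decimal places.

From R(1,1) = (4·R(1,0) − R(0,0))/3, solve for R(1,0):
4·R(1,0) = 3·(-0.45217) + (-0.17992) = -1.53643
R(1,0) = -0.38411

-0.384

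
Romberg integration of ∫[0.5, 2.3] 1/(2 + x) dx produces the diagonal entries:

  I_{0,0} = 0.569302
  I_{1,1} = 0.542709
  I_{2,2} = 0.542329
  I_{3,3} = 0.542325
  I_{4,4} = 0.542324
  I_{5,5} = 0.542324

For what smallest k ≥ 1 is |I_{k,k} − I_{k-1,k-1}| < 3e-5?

|I_{1,1} − I_{0,0}| = 0.026593 ≥ 3e-5
|I_{2,2} − I_{1,1}| = 0.000380 ≥ 3e-5
|I_{3,3} − I_{2,2}| = 0.000004 < 3e-5

k = 3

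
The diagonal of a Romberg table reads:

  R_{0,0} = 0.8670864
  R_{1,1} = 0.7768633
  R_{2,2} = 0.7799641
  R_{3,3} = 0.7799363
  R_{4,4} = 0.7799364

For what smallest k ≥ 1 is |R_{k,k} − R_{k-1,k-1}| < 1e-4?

k = 3

|R_{1,1} − R_{0,0}| = 0.0902231 ≥ 1e-4
|R_{2,2} − R_{1,1}| = 0.0031008 ≥ 1e-4
|R_{3,3} − R_{2,2}| = 0.0000278 < 1e-4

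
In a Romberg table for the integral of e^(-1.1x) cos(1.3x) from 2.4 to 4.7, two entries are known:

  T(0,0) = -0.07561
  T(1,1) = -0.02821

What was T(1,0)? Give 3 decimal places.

-0.040

From T(1,1) = (4·T(1,0) − T(0,0))/3, solve for T(1,0):
4·T(1,0) = 3·(-0.02821) + (-0.07561) = -0.16024
T(1,0) = -0.04006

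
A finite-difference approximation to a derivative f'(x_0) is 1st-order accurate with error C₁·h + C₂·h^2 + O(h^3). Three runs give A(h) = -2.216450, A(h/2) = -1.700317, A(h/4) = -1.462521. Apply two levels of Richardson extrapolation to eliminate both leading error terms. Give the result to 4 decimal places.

First eliminate the h term (factor 2^1 = 2):
  B₁ = (2·(-1.700317) − (-2.216450))/1 = -1.184184
  B₂ = (2·(-1.462521) − (-1.700317))/1 = -1.224725
Then eliminate the h^2 term (factor 2^2 = 4):
  (4·(-1.224725) − (-1.184184))/3 = -1.238239

-1.2382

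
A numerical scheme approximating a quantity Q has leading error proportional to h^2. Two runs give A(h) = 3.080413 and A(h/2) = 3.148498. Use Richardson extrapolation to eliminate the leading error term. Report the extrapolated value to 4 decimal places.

The leading error scales as h^2; refining by a factor of 2 reduces it by 2^2 = 4.
Extrapolated value = (4·A(h/2) − A(h)) / (4 − 1)
= (4·3.148498 − 3.080413) / 3
= 9.513579 / 3 = 3.171193

3.1712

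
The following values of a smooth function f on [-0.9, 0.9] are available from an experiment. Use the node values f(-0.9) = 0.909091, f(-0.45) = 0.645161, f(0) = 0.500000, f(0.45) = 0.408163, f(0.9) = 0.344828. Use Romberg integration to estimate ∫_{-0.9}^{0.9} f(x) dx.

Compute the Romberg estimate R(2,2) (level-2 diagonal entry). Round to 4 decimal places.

R(0,0) (trapezoid, 1 panel, h=1.8000): 1.128527
R(1,0) (trapezoid, 2 panels, h=0.9000): 1.014264
R(2,0) (trapezoid, 4 panels, h=0.4500): 0.981128
R(1,1) = 1.014264 + (1.014264 − 1.128527)/3 = 0.976176
R(2,1) = 0.981128 + (0.981128 − 1.014264)/3 = 0.970083
R(2,2) = 0.970083 + (0.970083 − 0.976176)/15 = 0.969677

0.9697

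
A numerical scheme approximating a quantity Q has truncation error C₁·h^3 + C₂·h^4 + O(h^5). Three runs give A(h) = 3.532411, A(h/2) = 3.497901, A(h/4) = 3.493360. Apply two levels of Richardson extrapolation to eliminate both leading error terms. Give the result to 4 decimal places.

3.4927

First eliminate the h^3 term (factor 2^3 = 8):
  B₁ = (8·3.497901 − 3.532411)/7 = 3.492971
  B₂ = (8·3.493360 − 3.497901)/7 = 3.492711
Then eliminate the h^4 term (factor 2^4 = 16):
  (16·3.492711 − 3.492971)/15 = 3.492694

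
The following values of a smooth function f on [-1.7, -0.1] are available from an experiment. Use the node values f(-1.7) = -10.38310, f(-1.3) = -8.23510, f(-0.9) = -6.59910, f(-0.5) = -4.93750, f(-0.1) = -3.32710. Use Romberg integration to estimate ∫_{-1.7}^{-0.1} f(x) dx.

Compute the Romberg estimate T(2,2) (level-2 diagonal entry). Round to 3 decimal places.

T(0,0) (trapezoid, 1 panel, h=1.6000): -10.96816
T(1,0) (trapezoid, 2 panels, h=0.8000): -10.76336
T(2,0) (trapezoid, 4 panels, h=0.4000): -10.65072
T(1,1) = -10.76336 + (-10.76336 − (-10.96816))/3 = -10.69509
T(2,1) = -10.65072 + (-10.65072 − (-10.76336))/3 = -10.61317
T(2,2) = -10.61317 + (-10.61317 − (-10.69509))/15 = -10.60771

-10.608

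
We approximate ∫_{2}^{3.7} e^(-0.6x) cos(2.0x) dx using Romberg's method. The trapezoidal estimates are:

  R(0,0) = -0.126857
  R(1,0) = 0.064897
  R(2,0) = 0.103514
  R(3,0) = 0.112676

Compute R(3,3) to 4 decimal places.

Richardson extrapolation on the trapezoidal column (denominator 4−1=3):
R(1,1) = 0.064897 + (0.064897 − (-0.126857))/3 = 0.128815
R(2,1) = (4·0.103514 − 0.064897) / 3 = 0.116386
R(3,1) = (4·0.112676 − 0.103514) / 3 = 0.115730
R(2,2) = (16·0.116386 − 0.128815) / 15 = 0.115557
R(3,2) = (16·0.115730 − 0.116386) / 15 = 0.115686
R(3,3) = (64·0.115686 − 0.115557) / 63 = 0.115688

0.1157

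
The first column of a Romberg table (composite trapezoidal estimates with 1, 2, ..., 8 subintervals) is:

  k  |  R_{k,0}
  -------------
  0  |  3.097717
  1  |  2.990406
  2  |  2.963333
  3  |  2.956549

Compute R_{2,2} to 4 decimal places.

R_{1,1} = 2.990406 + (2.990406 − 3.097717)/3 = 2.954636
R_{2,1} = 2.963333 + (2.963333 − 2.990406)/3 = 2.954309
R_{2,2} = (16·2.954309 − 2.954636) / 15 = 2.954287

2.9543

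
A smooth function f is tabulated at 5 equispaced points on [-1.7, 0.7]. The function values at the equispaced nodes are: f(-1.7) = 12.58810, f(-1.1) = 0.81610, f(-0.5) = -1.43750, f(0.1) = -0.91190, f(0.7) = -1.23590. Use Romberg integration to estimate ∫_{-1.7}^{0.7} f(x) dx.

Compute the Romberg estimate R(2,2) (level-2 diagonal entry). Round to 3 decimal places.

1.577

R(0,0) (trapezoid, 1 panel, h=2.4000): 13.62264
R(1,0) (trapezoid, 2 panels, h=1.2000): 5.08632
R(2,0) (trapezoid, 4 panels, h=0.6000): 2.48568
R(1,1) = 5.08632 + (5.08632 − 13.62264)/3 = 2.24088
R(2,1) = 2.48568 + (2.48568 − 5.08632)/3 = 1.61880
R(2,2) = 1.61880 + (1.61880 − 2.24088)/15 = 1.57733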